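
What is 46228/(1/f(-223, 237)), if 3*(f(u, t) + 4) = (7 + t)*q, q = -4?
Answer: -45673264/3 ≈ -1.5224e+7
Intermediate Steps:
f(u, t) = -40/3 - 4*t/3 (f(u, t) = -4 + ((7 + t)*(-4))/3 = -4 + (-28 - 4*t)/3 = -4 + (-28/3 - 4*t/3) = -40/3 - 4*t/3)
46228/(1/f(-223, 237)) = 46228/(1/(-40/3 - 4/3*237)) = 46228/(1/(-40/3 - 316)) = 46228/(1/(-988/3)) = 46228/(-3/988) = 46228*(-988/3) = -45673264/3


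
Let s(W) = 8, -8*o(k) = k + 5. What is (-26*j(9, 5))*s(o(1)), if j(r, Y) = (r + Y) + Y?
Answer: -3952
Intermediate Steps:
o(k) = -5/8 - k/8 (o(k) = -(k + 5)/8 = -(5 + k)/8 = -5/8 - k/8)
j(r, Y) = r + 2*Y (j(r, Y) = (Y + r) + Y = r + 2*Y)
(-26*j(9, 5))*s(o(1)) = -26*(9 + 2*5)*8 = -26*(9 + 10)*8 = -26*19*8 = -494*8 = -3952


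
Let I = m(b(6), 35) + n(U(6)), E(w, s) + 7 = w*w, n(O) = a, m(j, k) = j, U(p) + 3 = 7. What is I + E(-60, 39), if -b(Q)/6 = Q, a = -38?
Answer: 3519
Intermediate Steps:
b(Q) = -6*Q
U(p) = 4 (U(p) = -3 + 7 = 4)
n(O) = -38
E(w, s) = -7 + w² (E(w, s) = -7 + w*w = -7 + w²)
I = -74 (I = -6*6 - 38 = -36 - 38 = -74)
I + E(-60, 39) = -74 + (-7 + (-60)²) = -74 + (-7 + 3600) = -74 + 3593 = 3519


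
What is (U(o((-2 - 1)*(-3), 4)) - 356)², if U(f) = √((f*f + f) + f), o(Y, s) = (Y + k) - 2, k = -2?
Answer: (356 - √35)² ≈ 1.2256e+5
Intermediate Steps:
o(Y, s) = -4 + Y (o(Y, s) = (Y - 2) - 2 = (-2 + Y) - 2 = -4 + Y)
U(f) = √(f² + 2*f) (U(f) = √((f² + f) + f) = √((f + f²) + f) = √(f² + 2*f))
(U(o((-2 - 1)*(-3), 4)) - 356)² = (√((-4 + (-2 - 1)*(-3))*(2 + (-4 + (-2 - 1)*(-3)))) - 356)² = (√((-4 - 3*(-3))*(2 + (-4 - 3*(-3)))) - 356)² = (√((-4 + 9)*(2 + (-4 + 9))) - 356)² = (√(5*(2 + 5)) - 356)² = (√(5*7) - 356)² = (√35 - 356)² = (-356 + √35)²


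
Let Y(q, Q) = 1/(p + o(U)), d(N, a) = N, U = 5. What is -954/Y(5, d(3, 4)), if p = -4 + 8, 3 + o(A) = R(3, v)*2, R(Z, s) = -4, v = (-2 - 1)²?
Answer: 6678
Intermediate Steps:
v = 9 (v = (-3)² = 9)
o(A) = -11 (o(A) = -3 - 4*2 = -3 - 8 = -11)
p = 4
Y(q, Q) = -⅐ (Y(q, Q) = 1/(4 - 11) = 1/(-7) = -⅐)
-954/Y(5, d(3, 4)) = -954/(-⅐) = -954*(-7) = 6678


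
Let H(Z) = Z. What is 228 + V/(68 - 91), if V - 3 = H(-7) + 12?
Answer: 5236/23 ≈ 227.65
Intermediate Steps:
V = 8 (V = 3 + (-7 + 12) = 3 + 5 = 8)
228 + V/(68 - 91) = 228 + 8/(68 - 91) = 228 + 8/(-23) = 228 - 1/23*8 = 228 - 8/23 = 5236/23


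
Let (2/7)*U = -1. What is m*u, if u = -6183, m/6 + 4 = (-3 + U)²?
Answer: -2837997/2 ≈ -1.4190e+6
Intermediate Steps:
U = -7/2 (U = (7/2)*(-1) = -7/2 ≈ -3.5000)
m = 459/2 (m = -24 + 6*(-3 - 7/2)² = -24 + 6*(-13/2)² = -24 + 6*(169/4) = -24 + 507/2 = 459/2 ≈ 229.50)
m*u = (459/2)*(-6183) = -2837997/2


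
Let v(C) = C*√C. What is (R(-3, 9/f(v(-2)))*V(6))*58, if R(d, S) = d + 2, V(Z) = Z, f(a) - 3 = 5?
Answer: -348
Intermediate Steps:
v(C) = C^(3/2)
f(a) = 8 (f(a) = 3 + 5 = 8)
R(d, S) = 2 + d
(R(-3, 9/f(v(-2)))*V(6))*58 = ((2 - 3)*6)*58 = -1*6*58 = -6*58 = -348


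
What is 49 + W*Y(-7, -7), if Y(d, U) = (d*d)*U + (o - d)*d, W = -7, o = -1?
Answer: 2744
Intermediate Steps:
Y(d, U) = U*d**2 + d*(-1 - d) (Y(d, U) = (d*d)*U + (-1 - d)*d = d**2*U + d*(-1 - d) = U*d**2 + d*(-1 - d))
49 + W*Y(-7, -7) = 49 - (-49)*(-1 - 1*(-7) - 7*(-7)) = 49 - (-49)*(-1 + 7 + 49) = 49 - (-49)*55 = 49 - 7*(-385) = 49 + 2695 = 2744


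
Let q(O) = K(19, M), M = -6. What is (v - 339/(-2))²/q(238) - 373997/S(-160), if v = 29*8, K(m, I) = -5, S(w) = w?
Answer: -956895/32 ≈ -29903.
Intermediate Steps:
q(O) = -5
v = 232
(v - 339/(-2))²/q(238) - 373997/S(-160) = (232 - 339/(-2))²/(-5) - 373997/(-160) = (232 - 339*(-½))²*(-⅕) - 373997*(-1/160) = (232 + 339/2)²*(-⅕) + 373997/160 = (803/2)²*(-⅕) + 373997/160 = (644809/4)*(-⅕) + 373997/160 = -644809/20 + 373997/160 = -956895/32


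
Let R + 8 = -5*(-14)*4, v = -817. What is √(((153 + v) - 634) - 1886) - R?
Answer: -272 + 4*I*√199 ≈ -272.0 + 56.427*I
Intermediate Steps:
R = 272 (R = -8 - 5*(-14)*4 = -8 + 70*4 = -8 + 280 = 272)
√(((153 + v) - 634) - 1886) - R = √(((153 - 817) - 634) - 1886) - 1*272 = √((-664 - 634) - 1886) - 272 = √(-1298 - 1886) - 272 = √(-3184) - 272 = 4*I*√199 - 272 = -272 + 4*I*√199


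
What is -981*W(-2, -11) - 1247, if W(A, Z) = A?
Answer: 715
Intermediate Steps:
-981*W(-2, -11) - 1247 = -981*(-2) - 1247 = 1962 - 1247 = 715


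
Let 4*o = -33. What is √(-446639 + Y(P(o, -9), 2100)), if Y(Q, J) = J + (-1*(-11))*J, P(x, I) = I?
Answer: I*√421439 ≈ 649.18*I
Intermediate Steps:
o = -33/4 (o = (¼)*(-33) = -33/4 ≈ -8.2500)
Y(Q, J) = 12*J (Y(Q, J) = J + 11*J = 12*J)
√(-446639 + Y(P(o, -9), 2100)) = √(-446639 + 12*2100) = √(-446639 + 25200) = √(-421439) = I*√421439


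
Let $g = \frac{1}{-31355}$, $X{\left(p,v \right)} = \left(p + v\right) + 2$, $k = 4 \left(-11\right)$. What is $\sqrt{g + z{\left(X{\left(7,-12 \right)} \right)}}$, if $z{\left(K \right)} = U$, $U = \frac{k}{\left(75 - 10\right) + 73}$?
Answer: $\frac{i \sqrt{1492549767105}}{2163495} \approx 0.56469 i$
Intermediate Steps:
$k = -44$
$X{\left(p,v \right)} = 2 + p + v$
$g = - \frac{1}{31355} \approx -3.1893 \cdot 10^{-5}$
$U = - \frac{22}{69}$ ($U = - \frac{44}{\left(75 - 10\right) + 73} = - \frac{44}{65 + 73} = - \frac{44}{138} = \left(-44\right) \frac{1}{138} = - \frac{22}{69} \approx -0.31884$)
$z{\left(K \right)} = - \frac{22}{69}$
$\sqrt{g + z{\left(X{\left(7,-12 \right)} \right)}} = \sqrt{- \frac{1}{31355} - \frac{22}{69}} = \sqrt{- \frac{689879}{2163495}} = \frac{i \sqrt{1492549767105}}{2163495}$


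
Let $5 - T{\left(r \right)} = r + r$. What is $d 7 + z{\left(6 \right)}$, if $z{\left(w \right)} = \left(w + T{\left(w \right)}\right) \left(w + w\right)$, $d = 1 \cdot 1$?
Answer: $-5$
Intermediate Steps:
$d = 1$
$T{\left(r \right)} = 5 - 2 r$ ($T{\left(r \right)} = 5 - \left(r + r\right) = 5 - 2 r$)
$z{\left(w \right)} = 2 w \left(5 - w\right)$ ($z{\left(w \right)} = \left(w - \left(-5 + 2 w\right)\right) \left(w + w\right) = \left(5 - w\right) 2 w = 2 w \left(5 - w\right)$)
$d 7 + z{\left(6 \right)} = 1 \cdot 7 + 2 \cdot 6 \left(5 - 6\right) = 7 + 2 \cdot 6 \left(5 - 6\right) = 7 + 2 \cdot 6 \left(-1\right) = 7 - 12 = -5$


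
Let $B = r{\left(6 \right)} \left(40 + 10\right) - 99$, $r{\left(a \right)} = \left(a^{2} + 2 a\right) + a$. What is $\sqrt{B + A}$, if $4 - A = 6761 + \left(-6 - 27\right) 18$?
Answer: $i \sqrt{3562} \approx 59.682 i$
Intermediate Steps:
$r{\left(a \right)} = a^{2} + 3 a$
$A = -6163$ ($A = 4 - \left(6761 + \left(-6 - 27\right) 18\right) = 4 - \left(6761 - 594\right) = 4 - 6167 = -6163$)
$B = 2601$ ($B = 6 \left(3 + 6\right) \left(40 + 10\right) - 99 = 6 \cdot 9 \cdot 50 - 99 = 54 \cdot 50 - 99 = 2700 - 99 = 2601$)
$\sqrt{B + A} = \sqrt{2601 - 6163} = \sqrt{-3562} = i \sqrt{3562}$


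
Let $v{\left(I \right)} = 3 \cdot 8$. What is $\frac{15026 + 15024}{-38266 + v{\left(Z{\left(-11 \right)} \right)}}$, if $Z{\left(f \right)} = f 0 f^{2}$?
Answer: $- \frac{15025}{19121} \approx -0.78579$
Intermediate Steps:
$Z{\left(f \right)} = 0$ ($Z{\left(f \right)} = 0 f^{2} = 0$)
$v{\left(I \right)} = 24$
$\frac{15026 + 15024}{-38266 + v{\left(Z{\left(-11 \right)} \right)}} = \frac{15026 + 15024}{-38266 + 24} = \frac{30050}{-38242} = 30050 \left(- \frac{1}{38242}\right) = - \frac{15025}{19121}$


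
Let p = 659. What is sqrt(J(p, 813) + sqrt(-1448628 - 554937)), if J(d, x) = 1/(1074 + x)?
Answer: sqrt(1887 + 3560769*I*sqrt(2003565))/1887 ≈ 26.603 + 26.603*I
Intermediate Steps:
sqrt(J(p, 813) + sqrt(-1448628 - 554937)) = sqrt(1/(1074 + 813) + sqrt(-1448628 - 554937)) = sqrt(1/1887 + sqrt(-2003565)) = sqrt(1/1887 + I*sqrt(2003565))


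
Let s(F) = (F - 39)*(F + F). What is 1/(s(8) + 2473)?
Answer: 1/1977 ≈ 0.00050582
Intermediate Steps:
s(F) = 2*F*(-39 + F) (s(F) = (-39 + F)*(2*F) = 2*F*(-39 + F))
1/(s(8) + 2473) = 1/(2*8*(-39 + 8) + 2473) = 1/(2*8*(-31) + 2473) = 1/(-496 + 2473) = 1/1977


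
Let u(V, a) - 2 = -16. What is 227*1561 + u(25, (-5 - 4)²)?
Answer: 354333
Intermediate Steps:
u(V, a) = -14 (u(V, a) = 2 - 16 = -14)
227*1561 + u(25, (-5 - 4)²) = 227*1561 - 14 = 354347 - 14 = 354333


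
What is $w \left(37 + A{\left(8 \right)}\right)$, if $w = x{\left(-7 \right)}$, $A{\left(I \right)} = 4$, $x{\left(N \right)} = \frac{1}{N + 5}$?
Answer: $- \frac{41}{2} \approx -20.5$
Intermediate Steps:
$x{\left(N \right)} = \frac{1}{5 + N}$
$w = - \frac{1}{2}$ ($w = \frac{1}{5 - 7} = \frac{1}{-2} = - \frac{1}{2} \approx -0.5$)
$w \left(37 + A{\left(8 \right)}\right) = - \frac{37 + 4}{2} = \left(- \frac{1}{2}\right) 41 = - \frac{41}{2}$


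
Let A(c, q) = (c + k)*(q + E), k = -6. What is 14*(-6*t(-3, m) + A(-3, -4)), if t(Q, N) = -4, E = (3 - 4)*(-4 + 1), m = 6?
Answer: 462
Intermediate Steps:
E = 3 (E = -1*(-3) = 3)
A(c, q) = (-6 + c)*(3 + q) (A(c, q) = (c - 6)*(q + 3) = (-6 + c)*(3 + q))
14*(-6*t(-3, m) + A(-3, -4)) = 14*(-6*(-4) + (-18 - 6*(-4) + 3*(-3) - 3*(-4))) = 14*(24 + (-18 + 24 - 9 + 12)) = 14*(24 + 9) = 14*33 = 462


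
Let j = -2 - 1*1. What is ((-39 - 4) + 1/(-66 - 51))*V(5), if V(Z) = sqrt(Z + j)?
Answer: -5032*sqrt(2)/117 ≈ -60.823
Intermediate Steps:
j = -3 (j = -2 - 1 = -3)
V(Z) = sqrt(-3 + Z) (V(Z) = sqrt(Z - 3) = sqrt(-3 + Z))
((-39 - 4) + 1/(-66 - 51))*V(5) = ((-39 - 4) + 1/(-66 - 51))*sqrt(-3 + 5) = (-43 + 1/(-117))*sqrt(2) = (-43 - 1/117)*sqrt(2) = -5032*sqrt(2)/117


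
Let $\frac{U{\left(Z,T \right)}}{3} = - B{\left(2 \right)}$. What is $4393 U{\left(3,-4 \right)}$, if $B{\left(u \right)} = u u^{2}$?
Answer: $-105432$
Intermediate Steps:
$B{\left(u \right)} = u^{3}$
$U{\left(Z,T \right)} = -24$ ($U{\left(Z,T \right)} = 3 \left(- 2^{3}\right) = 3 \left(\left(-1\right) 8\right) = 3 \left(-8\right) = -24$)
$4393 U{\left(3,-4 \right)} = 4393 \left(-24\right) = -105432$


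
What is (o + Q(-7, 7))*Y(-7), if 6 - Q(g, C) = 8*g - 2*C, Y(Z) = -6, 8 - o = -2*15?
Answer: -684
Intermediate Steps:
o = 38 (o = 8 - (-2)*15 = 8 - 1*(-30) = 8 + 30 = 38)
Q(g, C) = 6 - 8*g + 2*C (Q(g, C) = 6 - (8*g - 2*C) = 6 - (-2*C + 8*g) = 6 + (-8*g + 2*C) = 6 - 8*g + 2*C)
(o + Q(-7, 7))*Y(-7) = (38 + (6 - 8*(-7) + 2*7))*(-6) = (38 + (6 + 56 + 14))*(-6) = (38 + 76)*(-6) = 114*(-6) = -684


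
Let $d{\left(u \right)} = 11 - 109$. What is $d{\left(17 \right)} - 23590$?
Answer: $-23688$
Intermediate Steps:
$d{\left(u \right)} = -98$ ($d{\left(u \right)} = 11 - 109 = -98$)
$d{\left(17 \right)} - 23590 = -98 - 23590 = -23688$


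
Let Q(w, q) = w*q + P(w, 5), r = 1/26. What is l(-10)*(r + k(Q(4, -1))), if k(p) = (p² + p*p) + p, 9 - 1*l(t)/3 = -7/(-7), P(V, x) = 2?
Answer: 1884/13 ≈ 144.92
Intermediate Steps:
r = 1/26 ≈ 0.038462
l(t) = 24 (l(t) = 27 - (-21)/(-7) = 27 - (-21)*(-1)/7 = 27 - 3*1 = 27 - 3 = 24)
Q(w, q) = 2 + q*w (Q(w, q) = w*q + 2 = q*w + 2 = 2 + q*w)
k(p) = p + 2*p² (k(p) = (p² + p²) + p = 2*p² + p = p + 2*p²)
l(-10)*(r + k(Q(4, -1))) = 24*(1/26 + (2 - 1*4)*(1 + 2*(2 - 1*4))) = 24*(1/26 + (2 - 4)*(1 + 2*(2 - 4))) = 24*(1/26 - 2*(1 + 2*(-2))) = 24*(1/26 - 2*(1 - 4)) = 24*(1/26 - 2*(-3)) = 24*(1/26 + 6) = 24*(157/26) = 1884/13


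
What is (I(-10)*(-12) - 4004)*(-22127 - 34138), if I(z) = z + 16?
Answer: 229336140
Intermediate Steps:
I(z) = 16 + z
(I(-10)*(-12) - 4004)*(-22127 - 34138) = ((16 - 10)*(-12) - 4004)*(-22127 - 34138) = (6*(-12) - 4004)*(-56265) = (-72 - 4004)*(-56265) = -4076*(-56265) = 229336140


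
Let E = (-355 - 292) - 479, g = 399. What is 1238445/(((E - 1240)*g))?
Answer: -31755/24206 ≈ -1.3119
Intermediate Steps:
E = -1126 (E = -647 - 479 = -1126)
1238445/(((E - 1240)*g)) = 1238445/(((-1126 - 1240)*399)) = 1238445/((-2366*399)) = 1238445/(-944034) = 1238445*(-1/944034) = -31755/24206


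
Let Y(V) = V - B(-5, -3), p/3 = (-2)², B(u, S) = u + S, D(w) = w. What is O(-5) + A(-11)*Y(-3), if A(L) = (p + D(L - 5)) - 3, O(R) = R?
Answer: -40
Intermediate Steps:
B(u, S) = S + u
p = 12 (p = 3*(-2)² = 3*4 = 12)
Y(V) = 8 + V (Y(V) = V - (-3 - 5) = V - 1*(-8) = V + 8 = 8 + V)
A(L) = 4 + L (A(L) = (12 + (L - 5)) - 3 = (12 + (-5 + L)) - 3 = (7 + L) - 3 = 4 + L)
O(-5) + A(-11)*Y(-3) = -5 + (4 - 11)*(8 - 3) = -5 - 7*5 = -5 - 35 = -40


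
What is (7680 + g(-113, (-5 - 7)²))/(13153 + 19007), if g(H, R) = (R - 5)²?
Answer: 403/480 ≈ 0.83958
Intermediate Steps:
g(H, R) = (-5 + R)²
(7680 + g(-113, (-5 - 7)²))/(13153 + 19007) = (7680 + (-5 + (-5 - 7)²)²)/(13153 + 19007) = (7680 + (-5 + (-12)²)²)/32160 = (7680 + (-5 + 144)²)*(1/32160) = (7680 + 139²)*(1/32160) = (7680 + 19321)*(1/32160) = 27001*(1/32160) = 403/480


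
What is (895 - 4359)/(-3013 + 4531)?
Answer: -1732/759 ≈ -2.2819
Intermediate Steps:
(895 - 4359)/(-3013 + 4531) = -3464/1518 = -3464*1/1518 = -1732/759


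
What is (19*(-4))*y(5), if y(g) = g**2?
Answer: -1900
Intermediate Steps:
(19*(-4))*y(5) = (19*(-4))*5**2 = -76*25 = -1900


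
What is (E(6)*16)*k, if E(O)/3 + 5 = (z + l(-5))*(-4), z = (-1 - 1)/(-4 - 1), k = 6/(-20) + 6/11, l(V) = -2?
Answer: 4536/275 ≈ 16.495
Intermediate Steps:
k = 27/110 (k = 6*(-1/20) + 6*(1/11) = -3/10 + 6/11 = 27/110 ≈ 0.24545)
z = ⅖ (z = -2/(-5) = -2*(-⅕) = ⅖ ≈ 0.40000)
E(O) = 21/5 (E(O) = -15 + 3*((⅖ - 2)*(-4)) = -15 + 3*(-8/5*(-4)) = -15 + 3*(32/5) = -15 + 96/5 = 21/5)
(E(6)*16)*k = ((21/5)*16)*(27/110) = (336/5)*(27/110) = 4536/275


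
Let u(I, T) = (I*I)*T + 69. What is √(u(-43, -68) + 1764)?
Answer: I*√123899 ≈ 351.99*I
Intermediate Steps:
u(I, T) = 69 + T*I² (u(I, T) = I²*T + 69 = T*I² + 69 = 69 + T*I²)
√(u(-43, -68) + 1764) = √((69 - 68*(-43)²) + 1764) = √((69 - 68*1849) + 1764) = √((69 - 125732) + 1764) = √(-125663 + 1764) = √(-123899) = I*√123899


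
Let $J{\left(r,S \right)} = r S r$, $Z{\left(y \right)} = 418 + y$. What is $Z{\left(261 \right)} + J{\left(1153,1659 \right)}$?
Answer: $2205490210$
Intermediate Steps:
$J{\left(r,S \right)} = S r^{2}$ ($J{\left(r,S \right)} = S r r = S r^{2}$)
$Z{\left(261 \right)} + J{\left(1153,1659 \right)} = \left(418 + 261\right) + 1659 \cdot 1153^{2} = 679 + 1659 \cdot 1329409 = 679 + 2205489531 = 2205490210$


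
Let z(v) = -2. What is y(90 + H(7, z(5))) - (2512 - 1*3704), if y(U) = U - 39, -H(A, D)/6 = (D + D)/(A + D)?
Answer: 6239/5 ≈ 1247.8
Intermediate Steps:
H(A, D) = -12*D/(A + D) (H(A, D) = -6*(D + D)/(A + D) = -6*2*D/(A + D) = -12*D/(A + D))
y(U) = -39 + U
y(90 + H(7, z(5))) - (2512 - 1*3704) = (-39 + (90 - 12*(-2)/(7 - 2))) - (2512 - 1*3704) = (-39 + (90 - 12*(-2)/5)) - (2512 - 3704) = (-39 + (90 - 12*(-2)*⅕)) - 1*(-1192) = (-39 + (90 + 24/5)) + 1192 = (-39 + 474/5) + 1192 = 279/5 + 1192 = 6239/5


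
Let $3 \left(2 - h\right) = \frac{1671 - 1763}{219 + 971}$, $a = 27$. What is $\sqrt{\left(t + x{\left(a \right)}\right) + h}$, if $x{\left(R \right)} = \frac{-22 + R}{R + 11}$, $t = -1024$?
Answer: $\frac{i \sqrt{4701404946210}}{67830} \approx 31.966 i$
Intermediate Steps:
$x{\left(R \right)} = \frac{-22 + R}{11 + R}$
$h = \frac{3616}{1785}$ ($h = 2 - \frac{\left(1671 - 1763\right) \frac{1}{219 + 971}}{3} = 2 - \frac{\left(-92\right) \frac{1}{1190}}{3} = 2 - - \frac{46}{1785} = 2 + \frac{46}{1785} = \frac{3616}{1785} \approx 2.0258$)
$\sqrt{\left(t + x{\left(a \right)}\right) + h} = \sqrt{\left(-1024 + \frac{-22 + 27}{11 + 27}\right) + \frac{3616}{1785}} = \sqrt{\left(-1024 + \frac{1}{38} \cdot 5\right) + \frac{3616}{1785}} = \sqrt{\left(-1024 + \frac{5}{38}\right) + \frac{3616}{1785}} = \sqrt{- \frac{38907}{38} + \frac{3616}{1785}} = \sqrt{- \frac{69311587}{67830}} = \frac{i \sqrt{4701404946210}}{67830}$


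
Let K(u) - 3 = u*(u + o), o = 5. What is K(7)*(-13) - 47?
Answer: -1178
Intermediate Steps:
K(u) = 3 + u*(5 + u) (K(u) = 3 + u*(u + 5) = 3 + u*(5 + u))
K(7)*(-13) - 47 = (3 + 7**2 + 5*7)*(-13) - 47 = (3 + 49 + 35)*(-13) - 47 = 87*(-13) - 47 = -1131 - 47 = -1178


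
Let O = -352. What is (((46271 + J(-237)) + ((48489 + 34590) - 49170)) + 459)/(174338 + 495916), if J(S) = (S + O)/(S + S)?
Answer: 38223475/317700396 ≈ 0.12031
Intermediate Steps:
J(S) = (-352 + S)/(2*S) (J(S) = (S - 352)/(S + S) = (-352 + S)/((2*S)) = (-352 + S)*(1/(2*S)) = (-352 + S)/(2*S))
(((46271 + J(-237)) + ((48489 + 34590) - 49170)) + 459)/(174338 + 495916) = (((46271 + (½)*(-352 - 237)/(-237)) + ((48489 + 34590) - 49170)) + 459)/(174338 + 495916) = (((46271 + (½)*(-1/237)*(-589)) + (83079 - 49170)) + 459)/670254 = (((46271 + 589/474) + 33909) + 459)*(1/670254) = ((21933043/474 + 33909) + 459)*(1/670254) = (38005909/474 + 459)*(1/670254) = (38223475/474)*(1/670254) = 38223475/317700396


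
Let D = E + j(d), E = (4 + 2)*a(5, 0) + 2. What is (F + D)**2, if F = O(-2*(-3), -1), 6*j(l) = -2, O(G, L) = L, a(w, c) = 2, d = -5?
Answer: 1444/9 ≈ 160.44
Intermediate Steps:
j(l) = -1/3 (j(l) = (1/6)*(-2) = -1/3)
E = 14 (E = (4 + 2)*2 + 2 = 6*2 + 2 = 12 + 2 = 14)
F = -1
D = 41/3 (D = 14 - 1/3 = 41/3 ≈ 13.667)
(F + D)**2 = (-1 + 41/3)**2 = (38/3)**2 = 1444/9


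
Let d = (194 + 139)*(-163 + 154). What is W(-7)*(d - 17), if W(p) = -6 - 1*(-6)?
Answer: 0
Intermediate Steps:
W(p) = 0 (W(p) = -6 + 6 = 0)
d = -2997 (d = 333*(-9) = -2997)
W(-7)*(d - 17) = 0*(-2997 - 17) = 0*(-3014) = 0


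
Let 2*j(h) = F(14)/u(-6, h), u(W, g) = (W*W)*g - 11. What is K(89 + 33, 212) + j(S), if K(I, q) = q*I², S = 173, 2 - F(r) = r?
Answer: 19617171530/6217 ≈ 3.1554e+6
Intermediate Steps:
F(r) = 2 - r
u(W, g) = -11 + g*W² (u(W, g) = W²*g - 11 = g*W² - 11 = -11 + g*W²)
j(h) = -6/(-11 + 36*h) (j(h) = ((2 - 1*14)/(-11 + h*(-6)²))/2 = ((2 - 14)/(-11 + h*36))/2 = (-12/(-11 + 36*h))/2 = -6/(-11 + 36*h))
K(89 + 33, 212) + j(S) = 212*(89 + 33)² - 6/(-11 + 36*173) = 212*122² - 6/(-11 + 6228) = 212*14884 - 6/6217 = 3155408 - 6*1/6217 = 3155408 - 6/6217 = 19617171530/6217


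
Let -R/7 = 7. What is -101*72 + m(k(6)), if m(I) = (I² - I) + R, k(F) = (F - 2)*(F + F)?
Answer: -5065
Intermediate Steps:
R = -49 (R = -7*7 = -49)
k(F) = 2*F*(-2 + F) (k(F) = (-2 + F)*(2*F) = 2*F*(-2 + F))
m(I) = -49 + I² - I (m(I) = (I² - I) - 49 = -49 + I² - I)
-101*72 + m(k(6)) = -101*72 + (-49 + (2*6*(-2 + 6))² - 2*6*(-2 + 6)) = -7272 + (-49 + (2*6*4)² - 2*6*4) = -7272 + (-49 + 48² - 1*48) = -7272 + (-49 + 2304 - 48) = -7272 + 2207 = -5065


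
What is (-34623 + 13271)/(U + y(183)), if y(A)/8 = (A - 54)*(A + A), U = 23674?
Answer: -10676/200693 ≈ -0.053196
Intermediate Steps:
y(A) = 16*A*(-54 + A) (y(A) = 8*((A - 54)*(A + A)) = 8*((-54 + A)*(2*A)) = 8*(2*A*(-54 + A)) = 16*A*(-54 + A))
(-34623 + 13271)/(U + y(183)) = (-34623 + 13271)/(23674 + 16*183*(-54 + 183)) = -21352/(23674 + 16*183*129) = -21352/(23674 + 377712) = -21352/401386 = -21352*1/401386 = -10676/200693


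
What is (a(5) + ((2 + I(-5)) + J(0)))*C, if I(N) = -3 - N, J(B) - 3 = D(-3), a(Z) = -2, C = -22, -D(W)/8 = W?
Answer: -638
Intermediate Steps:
D(W) = -8*W
J(B) = 27 (J(B) = 3 - 8*(-3) = 3 + 24 = 27)
(a(5) + ((2 + I(-5)) + J(0)))*C = (-2 + ((2 + (-3 - 1*(-5))) + 27))*(-22) = (-2 + ((2 + (-3 + 5)) + 27))*(-22) = (-2 + ((2 + 2) + 27))*(-22) = (-2 + (4 + 27))*(-22) = (-2 + 31)*(-22) = 29*(-22) = -638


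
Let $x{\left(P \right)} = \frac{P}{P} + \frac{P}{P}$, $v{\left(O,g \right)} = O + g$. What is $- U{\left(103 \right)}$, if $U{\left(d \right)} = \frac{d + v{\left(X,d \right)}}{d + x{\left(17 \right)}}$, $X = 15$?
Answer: $- \frac{221}{105} \approx -2.1048$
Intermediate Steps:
$x{\left(P \right)} = 2$ ($x{\left(P \right)} = 1 + 1 = 2$)
$U{\left(d \right)} = \frac{15 + 2 d}{2 + d}$ ($U{\left(d \right)} = \frac{d + \left(15 + d\right)}{d + 2} = \frac{15 + 2 d}{2 + d}$)
$- U{\left(103 \right)} = - \frac{15 + 2 \cdot 103}{2 + 103} = - \frac{15 + 206}{105} = - \frac{221}{105}$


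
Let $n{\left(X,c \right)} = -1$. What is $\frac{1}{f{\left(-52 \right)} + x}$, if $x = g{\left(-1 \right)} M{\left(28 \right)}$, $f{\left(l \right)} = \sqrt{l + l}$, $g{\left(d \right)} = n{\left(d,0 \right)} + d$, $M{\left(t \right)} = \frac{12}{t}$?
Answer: $- \frac{21}{2566} - \frac{49 i \sqrt{26}}{2566} \approx -0.0081839 - 0.09737 i$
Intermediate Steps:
$g{\left(d \right)} = -1 + d$
$f{\left(l \right)} = \sqrt{2} \sqrt{l}$ ($f{\left(l \right)} = \sqrt{2 l} = \sqrt{2} \sqrt{l}$)
$x = - \frac{6}{7}$ ($x = \left(-1 - 1\right) \frac{12}{28} = - 2 \cdot 12 \cdot \frac{1}{28} = \left(-2\right) \frac{3}{7} = - \frac{6}{7} \approx -0.85714$)
$\frac{1}{f{\left(-52 \right)} + x} = \frac{1}{\sqrt{2} \sqrt{-52} - \frac{6}{7}} = \frac{1}{\sqrt{2} \cdot 2 i \sqrt{13} - \frac{6}{7}} = \frac{1}{2 i \sqrt{26} - \frac{6}{7}} = \frac{1}{- \frac{6}{7} + 2 i \sqrt{26}}$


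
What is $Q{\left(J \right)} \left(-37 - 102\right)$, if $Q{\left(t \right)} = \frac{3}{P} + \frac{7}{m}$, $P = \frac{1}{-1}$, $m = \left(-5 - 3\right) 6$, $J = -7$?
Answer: $\frac{20989}{48} \approx 437.27$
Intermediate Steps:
$m = -48$ ($m = \left(-8\right) 6 = -48$)
$P = -1$
$Q{\left(t \right)} = - \frac{151}{48}$ ($Q{\left(t \right)} = \frac{3}{-1} + \frac{7}{-48} = 3 \left(-1\right) + 7 \left(- \frac{1}{48}\right) = -3 - \frac{7}{48} = - \frac{151}{48}$)
$Q{\left(J \right)} \left(-37 - 102\right) = - \frac{151 \left(-37 - 102\right)}{48} = \left(- \frac{151}{48}\right) \left(-139\right) = \frac{20989}{48}$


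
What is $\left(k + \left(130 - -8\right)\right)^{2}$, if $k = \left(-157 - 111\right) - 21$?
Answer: $22801$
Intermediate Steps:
$k = -289$ ($k = -268 - 21 = -289$)
$\left(k + \left(130 - -8\right)\right)^{2} = \left(-289 + \left(130 - -8\right)\right)^{2} = \left(-289 + \left(130 + 8\right)\right)^{2} = \left(-289 + 138\right)^{2} = \left(-151\right)^{2} = 22801$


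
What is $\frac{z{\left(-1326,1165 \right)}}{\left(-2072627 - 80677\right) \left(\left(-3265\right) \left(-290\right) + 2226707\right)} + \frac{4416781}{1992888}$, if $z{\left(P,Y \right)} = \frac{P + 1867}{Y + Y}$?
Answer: $\frac{976744424157690241931}{440715136650606138960} \approx 2.2163$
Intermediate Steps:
$z{\left(P,Y \right)} = \frac{1867 + P}{2 Y}$
$\frac{z{\left(-1326,1165 \right)}}{\left(-2072627 - 80677\right) \left(\left(-3265\right) \left(-290\right) + 2226707\right)} + \frac{4416781}{1992888} = \frac{\frac{1}{2} \cdot \frac{1}{1165} \left(1867 - 1326\right)}{\left(-2072627 - 80677\right) \left(\left(-3265\right) \left(-290\right) + 2226707\right)} + \frac{4416781}{1992888} = \frac{\frac{1}{2} \cdot \frac{1}{1165} \cdot 541}{\left(-2153304\right) \left(946850 + 2226707\right)} + 4416781 \cdot \frac{1}{1992888} = \frac{541}{2330 \left(\left(-2153304\right) 3173557\right)} + \frac{4416781}{1992888} = \frac{541}{2330 \left(-6833632982328\right)} + \frac{4416781}{1992888} = \frac{541}{2330} \left(- \frac{1}{6833632982328}\right) + \frac{4416781}{1992888} = - \frac{541}{15922364848824240} + \frac{4416781}{1992888} = \frac{976744424157690241931}{440715136650606138960}$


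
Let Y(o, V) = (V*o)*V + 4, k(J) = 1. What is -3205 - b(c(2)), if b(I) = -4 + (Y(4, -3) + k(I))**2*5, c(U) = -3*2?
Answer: -11606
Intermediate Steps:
Y(o, V) = 4 + o*V**2 (Y(o, V) = o*V**2 + 4 = 4 + o*V**2)
c(U) = -6
b(I) = 8401 (b(I) = -4 + ((4 + 4*(-3)**2) + 1)**2*5 = -4 + ((4 + 4*9) + 1)**2*5 = -4 + ((4 + 36) + 1)**2*5 = -4 + (40 + 1)**2*5 = -4 + 41**2*5 = -4 + 1681*5 = -4 + 8405 = 8401)
-3205 - b(c(2)) = -3205 - 1*8401 = -3205 - 8401 = -11606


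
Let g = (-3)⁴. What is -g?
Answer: -81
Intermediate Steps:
g = 81
-g = -1*81 = -81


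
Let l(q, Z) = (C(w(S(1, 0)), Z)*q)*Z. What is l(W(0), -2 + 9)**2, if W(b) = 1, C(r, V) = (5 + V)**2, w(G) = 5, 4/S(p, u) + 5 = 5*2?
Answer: 1016064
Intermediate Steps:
S(p, u) = 4/5 (S(p, u) = 4/(-5 + 5*2) = 4/(-5 + 10) = 4/5)
l(q, Z) = Z*q*(5 + Z)**2 (l(q, Z) = ((5 + Z)**2*q)*Z = (q*(5 + Z)**2)*Z = Z*q*(5 + Z)**2)
l(W(0), -2 + 9)**2 = ((-2 + 9)*1*(5 + (-2 + 9))**2)**2 = (7*1*(5 + 7)**2)**2 = (7*1*12**2)**2 = (7*1*144)**2 = 1008**2 = 1016064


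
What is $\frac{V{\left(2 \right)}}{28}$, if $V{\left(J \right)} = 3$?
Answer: $\frac{3}{28} \approx 0.10714$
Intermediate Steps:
$\frac{V{\left(2 \right)}}{28} = \frac{1}{28} \cdot 3 = \frac{3}{28}$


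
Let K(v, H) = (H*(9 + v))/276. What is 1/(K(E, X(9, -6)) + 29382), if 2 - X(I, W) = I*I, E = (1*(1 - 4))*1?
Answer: 46/1351493 ≈ 3.4036e-5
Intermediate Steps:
E = -3 (E = (1*(-3))*1 = -3*1 = -3)
X(I, W) = 2 - I² (X(I, W) = 2 - I*I = 2 - I²)
K(v, H) = H*(9 + v)/276 (K(v, H) = (H*(9 + v))*(1/276) = H*(9 + v)/276)
1/(K(E, X(9, -6)) + 29382) = 1/((2 - 1*9²)*(9 - 3)/276 + 29382) = 1/((1/276)*(2 - 1*81)*6 + 29382) = 1/((1/276)*(2 - 81)*6 + 29382) = 1/((1/276)*(-79)*6 + 29382) = 1/(-79/46 + 29382) = 1/(1351493/46) = 46/1351493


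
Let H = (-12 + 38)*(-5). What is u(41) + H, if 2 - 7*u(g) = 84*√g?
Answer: -908/7 - 12*√41 ≈ -206.55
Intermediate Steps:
u(g) = 2/7 - 12*√g
H = -130 (H = 26*(-5) = -130)
u(41) + H = (2/7 - 12*√41) - 130 = -908/7 - 12*√41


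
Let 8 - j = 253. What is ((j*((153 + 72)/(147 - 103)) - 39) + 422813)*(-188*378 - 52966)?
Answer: -1150187925965/22 ≈ -5.2281e+10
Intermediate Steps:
j = -245 (j = 8 - 1*253 = 8 - 253 = -245)
((j*((153 + 72)/(147 - 103)) - 39) + 422813)*(-188*378 - 52966) = ((-245*(153 + 72)/(147 - 103) - 39) + 422813)*(-188*378 - 52966) = ((-55125/44 - 39) + 422813)*(-71064 - 52966) = ((-55125/44 - 39) + 422813)*(-124030) = (-56841/44 + 422813)*(-124030) = (18546931/44)*(-124030) = -1150187925965/22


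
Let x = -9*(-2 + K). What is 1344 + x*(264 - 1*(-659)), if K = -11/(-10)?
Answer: 88203/10 ≈ 8820.3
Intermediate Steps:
K = 11/10 (K = -11*(-⅒) = 11/10 ≈ 1.1000)
x = 81/10 (x = -9*(-2 + 11/10) = -9*(-9/10) = 81/10 ≈ 8.1000)
1344 + x*(264 - 1*(-659)) = 1344 + 81*(264 - 1*(-659))/10 = 1344 + 81*(264 + 659)/10 = 1344 + (81/10)*923 = 1344 + 74763/10 = 88203/10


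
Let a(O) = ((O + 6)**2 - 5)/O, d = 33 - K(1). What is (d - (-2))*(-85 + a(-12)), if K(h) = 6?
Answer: -30479/12 ≈ -2539.9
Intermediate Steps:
d = 27 (d = 33 - 1*6 = 33 - 6 = 27)
a(O) = (-5 + (6 + O)**2)/O (a(O) = ((6 + O)**2 - 5)/O = (-5 + (6 + O)**2)/O)
(d - (-2))*(-85 + a(-12)) = (27 - (-2))*(-85 + (-5 + (6 - 12)**2)/(-12)) = (27 - 1*(-2))*(-85 - (-5 + (-6)**2)/12) = (27 + 2)*(-85 - (-5 + 36)/12) = 29*(-85 - 1/12*31) = 29*(-85 - 31/12) = 29*(-1051/12) = -30479/12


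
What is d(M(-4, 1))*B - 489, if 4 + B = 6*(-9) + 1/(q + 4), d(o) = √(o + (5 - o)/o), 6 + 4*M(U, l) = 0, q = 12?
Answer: -489 - 309*I*√210/32 ≈ -489.0 - 139.93*I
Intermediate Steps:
M(U, l) = -3/2 (M(U, l) = -3/2 + (¼)*0 = -3/2 + 0 = -3/2)
d(o) = √(o + (5 - o)/o)
B = -927/16 (B = -4 + (6*(-9) + 1/(12 + 4)) = -4 + (-54 + 1/16) = -4 - 863/16 = -927/16 ≈ -57.938)
d(M(-4, 1))*B - 489 = √(-1 - 3/2 + 5/(-3/2))*(-927/16) - 489 = √(-1 - 3/2 + 5*(-⅔))*(-927/16) - 489 = √(-1 - 3/2 - 10/3)*(-927/16) - 489 = √(-35/6)*(-927/16) - 489 = (I*√210/6)*(-927/16) - 489 = -309*I*√210/32 - 489 = -489 - 309*I*√210/32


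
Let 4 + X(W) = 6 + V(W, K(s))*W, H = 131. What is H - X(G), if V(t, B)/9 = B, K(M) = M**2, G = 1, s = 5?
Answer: -96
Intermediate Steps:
V(t, B) = 9*B
X(W) = 2 + 225*W (X(W) = -4 + (6 + (9*5**2)*W) = -4 + (6 + (9*25)*W) = -4 + (6 + 225*W) = 2 + 225*W)
H - X(G) = 131 - (2 + 225*1) = 131 - (2 + 225) = 131 - 1*227 = 131 - 227 = -96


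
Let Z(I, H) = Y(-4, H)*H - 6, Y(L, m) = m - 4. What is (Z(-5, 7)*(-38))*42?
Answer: -23940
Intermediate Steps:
Y(L, m) = -4 + m
Z(I, H) = -6 + H*(-4 + H) (Z(I, H) = (-4 + H)*H - 6 = H*(-4 + H) - 6 = -6 + H*(-4 + H))
(Z(-5, 7)*(-38))*42 = ((-6 + 7*(-4 + 7))*(-38))*42 = ((-6 + 7*3)*(-38))*42 = ((-6 + 21)*(-38))*42 = (15*(-38))*42 = -570*42 = -23940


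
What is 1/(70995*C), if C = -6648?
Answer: -1/471974760 ≈ -2.1188e-9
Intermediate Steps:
1/(70995*C) = 1/(70995*(-6648)) = (1/70995)*(-1/6648) = -1/471974760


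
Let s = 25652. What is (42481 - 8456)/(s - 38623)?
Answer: -34025/12971 ≈ -2.6232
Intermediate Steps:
(42481 - 8456)/(s - 38623) = (42481 - 8456)/(25652 - 38623) = 34025/(-12971) = 34025*(-1/12971) = -34025/12971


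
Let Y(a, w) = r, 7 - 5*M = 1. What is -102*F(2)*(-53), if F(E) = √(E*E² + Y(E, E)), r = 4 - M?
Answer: 16218*√30/5 ≈ 17766.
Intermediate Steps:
M = 6/5 (M = 7/5 - ⅕*1 = 7/5 - ⅕ = 6/5 ≈ 1.2000)
r = 14/5 (r = 4 - 1*6/5 = 4 - 6/5 = 14/5 ≈ 2.8000)
Y(a, w) = 14/5
F(E) = √(14/5 + E³) (F(E) = √(E*E² + 14/5) = √(E³ + 14/5) = √(14/5 + E³))
-102*F(2)*(-53) = -102*√(70 + 25*2³)/5*(-53) = -102*√(70 + 25*8)/5*(-53) = -102*√(70 + 200)/5*(-53) = -102*√270/5*(-53) = -102*3*√30/5*(-53) = -306*√30/5*(-53) = 16218*√30/5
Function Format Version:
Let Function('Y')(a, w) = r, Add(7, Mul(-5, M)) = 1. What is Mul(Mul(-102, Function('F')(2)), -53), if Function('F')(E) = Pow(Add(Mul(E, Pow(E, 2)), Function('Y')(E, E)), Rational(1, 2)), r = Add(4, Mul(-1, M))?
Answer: Mul(Rational(16218, 5), Pow(30, Rational(1, 2))) ≈ 17766.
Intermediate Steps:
M = Rational(6, 5) (M = Add(Rational(7, 5), Mul(Rational(-1, 5), 1)) = Add(Rational(7, 5), Rational(-1, 5)) = Rational(6, 5) ≈ 1.2000)
r = Rational(14, 5) (r = Add(4, Mul(-1, Rational(6, 5))) = Add(4, Rational(-6, 5)) = Rational(14, 5) ≈ 2.8000)
Function('Y')(a, w) = Rational(14, 5)
Function('F')(E) = Pow(Add(Rational(14, 5), Pow(E, 3)), Rational(1, 2)) (Function('F')(E) = Pow(Add(Mul(E, Pow(E, 2)), Rational(14, 5)), Rational(1, 2)) = Pow(Add(Pow(E, 3), Rational(14, 5)), Rational(1, 2)) = Pow(Add(Rational(14, 5), Pow(E, 3)), Rational(1, 2)))
Mul(Mul(-102, Function('F')(2)), -53) = Mul(Mul(-102, Mul(Rational(1, 5), Pow(Add(70, Mul(25, Pow(2, 3))), Rational(1, 2)))), -53) = Mul(Mul(-102, Mul(Rational(1, 5), Pow(Add(70, Mul(25, 8)), Rational(1, 2)))), -53) = Mul(Mul(-102, Mul(Rational(1, 5), Pow(Add(70, 200), Rational(1, 2)))), -53) = Mul(Mul(-102, Mul(Rational(1, 5), Pow(270, Rational(1, 2)))), -53) = Mul(Mul(-102, Mul(Rational(1, 5), Mul(3, Pow(30, Rational(1, 2))))), -53) = Mul(Mul(-102, Mul(Rational(3, 5), Pow(30, Rational(1, 2)))), -53) = Mul(Mul(Rational(-306, 5), Pow(30, Rational(1, 2))), -53) = Mul(Rational(16218, 5), Pow(30, Rational(1, 2)))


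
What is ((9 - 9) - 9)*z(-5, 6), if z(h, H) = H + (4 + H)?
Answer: -144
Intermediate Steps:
z(h, H) = 4 + 2*H
((9 - 9) - 9)*z(-5, 6) = ((9 - 9) - 9)*(4 + 2*6) = (0 - 9)*(4 + 12) = -9*16 = -144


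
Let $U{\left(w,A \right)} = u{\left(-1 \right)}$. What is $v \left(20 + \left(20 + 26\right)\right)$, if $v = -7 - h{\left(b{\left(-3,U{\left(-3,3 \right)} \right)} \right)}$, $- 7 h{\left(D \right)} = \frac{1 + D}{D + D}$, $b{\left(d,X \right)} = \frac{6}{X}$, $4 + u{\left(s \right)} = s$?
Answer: $- \frac{6457}{14} \approx -461.21$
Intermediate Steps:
$u{\left(s \right)} = -4 + s$
$U{\left(w,A \right)} = -5$ ($U{\left(w,A \right)} = -4 - 1 = -5$)
$h{\left(D \right)} = - \frac{1 + D}{14 D}$ ($h{\left(D \right)} = - \frac{\left(1 + D\right) \frac{1}{D + D}}{7} = - \frac{\left(1 + D\right) \frac{1}{2 D}}{7} = - \frac{\frac{1}{2} \frac{1}{D} \left(1 + D\right)}{7} = - \frac{1 + D}{14 D}$)
$v = - \frac{587}{84}$ ($v = -7 - \frac{-1 - \frac{6}{-5}}{14 \frac{6}{-5}} = -7 - \frac{-1 - 6 \left(- \frac{1}{5}\right)}{14 \cdot 6 \left(- \frac{1}{5}\right)} = -7 - \frac{-1 - - \frac{6}{5}}{14 \left(- \frac{6}{5}\right)} = -7 - \frac{1}{14} \left(- \frac{5}{6}\right) \left(-1 + \frac{6}{5}\right) = -7 - \frac{1}{14} \left(- \frac{5}{6}\right) \frac{1}{5} = -7 - - \frac{1}{84} = -7 + \frac{1}{84} = - \frac{587}{84} \approx -6.9881$)
$v \left(20 + \left(20 + 26\right)\right) = - \frac{587 \left(20 + \left(20 + 26\right)\right)}{84} = - \frac{587 \left(20 + 46\right)}{84} = \left(- \frac{587}{84}\right) 66 = - \frac{6457}{14}$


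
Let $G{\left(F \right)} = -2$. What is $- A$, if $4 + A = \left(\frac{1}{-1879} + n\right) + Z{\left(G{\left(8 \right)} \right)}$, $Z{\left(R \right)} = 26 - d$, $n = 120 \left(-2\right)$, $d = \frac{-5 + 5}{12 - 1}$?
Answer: $\frac{409623}{1879} \approx 218.0$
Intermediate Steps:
$d = 0$ ($d = \frac{0}{11} = 0 \cdot \frac{1}{11} = 0$)
$n = -240$
$Z{\left(R \right)} = 26$ ($Z{\left(R \right)} = 26 - 0 = 26 + 0 = 26$)
$A = - \frac{409623}{1879}$ ($A = -4 + \left(\left(\frac{1}{-1879} - 240\right) + 26\right) = -4 + \left(\left(- \frac{1}{1879} - 240\right) + 26\right) = -4 + \left(- \frac{450961}{1879} + 26\right) = -4 - \frac{402107}{1879} = - \frac{409623}{1879} \approx -218.0$)
$- A = \left(-1\right) \left(- \frac{409623}{1879}\right) = \frac{409623}{1879}$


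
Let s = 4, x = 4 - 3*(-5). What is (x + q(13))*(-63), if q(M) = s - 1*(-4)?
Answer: -1701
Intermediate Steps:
x = 19 (x = 4 + 15 = 19)
q(M) = 8 (q(M) = 4 - 1*(-4) = 4 + 4 = 8)
(x + q(13))*(-63) = (19 + 8)*(-63) = 27*(-63) = -1701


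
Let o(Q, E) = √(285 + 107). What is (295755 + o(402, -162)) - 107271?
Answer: 188484 + 14*√2 ≈ 1.8850e+5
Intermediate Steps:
o(Q, E) = 14*√2 (o(Q, E) = √392 = 14*√2)
(295755 + o(402, -162)) - 107271 = (295755 + 14*√2) - 107271 = 188484 + 14*√2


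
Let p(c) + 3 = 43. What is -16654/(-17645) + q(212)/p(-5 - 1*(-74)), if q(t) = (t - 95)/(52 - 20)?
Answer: 4676317/4517120 ≈ 1.0352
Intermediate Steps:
p(c) = 40 (p(c) = -3 + 43 = 40)
q(t) = -95/32 + t/32 (q(t) = (-95 + t)/32 = (-95 + t)*(1/32) = -95/32 + t/32)
-16654/(-17645) + q(212)/p(-5 - 1*(-74)) = -16654/(-17645) + (-95/32 + (1/32)*212)/40 = -16654*(-1/17645) + (-95/32 + 53/8)*(1/40) = 16654/17645 + (117/32)*(1/40) = 16654/17645 + 117/1280 = 4676317/4517120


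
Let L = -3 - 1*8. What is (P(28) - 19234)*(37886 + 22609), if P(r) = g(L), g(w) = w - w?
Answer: -1163560830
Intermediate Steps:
L = -11 (L = -3 - 8 = -11)
g(w) = 0
P(r) = 0
(P(28) - 19234)*(37886 + 22609) = (0 - 19234)*(37886 + 22609) = -19234*60495 = -1163560830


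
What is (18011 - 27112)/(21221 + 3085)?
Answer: -9101/24306 ≈ -0.37443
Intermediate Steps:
(18011 - 27112)/(21221 + 3085) = -9101/24306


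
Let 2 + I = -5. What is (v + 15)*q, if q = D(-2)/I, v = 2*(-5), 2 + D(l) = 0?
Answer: 10/7 ≈ 1.4286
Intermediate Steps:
D(l) = -2 (D(l) = -2 + 0 = -2)
I = -7 (I = -2 - 5 = -7)
v = -10
q = 2/7 (q = -2/(-7) = -2*(-⅐) = 2/7 ≈ 0.28571)
(v + 15)*q = (-10 + 15)*(2/7) = 5*(2/7) = 10/7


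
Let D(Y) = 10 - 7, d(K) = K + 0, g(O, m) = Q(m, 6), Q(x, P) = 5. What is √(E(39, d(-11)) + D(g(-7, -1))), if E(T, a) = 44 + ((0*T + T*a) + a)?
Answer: I*√393 ≈ 19.824*I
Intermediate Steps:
g(O, m) = 5
d(K) = K
E(T, a) = 44 + a + T*a (E(T, a) = 44 + ((0 + T*a) + a) = 44 + (T*a + a) = 44 + (a + T*a) = 44 + a + T*a)
D(Y) = 3
√(E(39, d(-11)) + D(g(-7, -1))) = √((44 - 11 + 39*(-11)) + 3) = √((44 - 11 - 429) + 3) = √(-396 + 3) = √(-393) = I*√393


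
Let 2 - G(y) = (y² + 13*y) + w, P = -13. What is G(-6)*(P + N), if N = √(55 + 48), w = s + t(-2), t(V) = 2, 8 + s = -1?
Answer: -663 + 51*√103 ≈ -145.41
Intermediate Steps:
s = -9 (s = -8 - 1 = -9)
w = -7 (w = -9 + 2 = -7)
N = √103 ≈ 10.149
G(y) = 9 - y² - 13*y (G(y) = 2 - ((y² + 13*y) - 7) = 2 - (-7 + y² + 13*y) = 2 + (7 - y² - 13*y) = 9 - y² - 13*y)
G(-6)*(P + N) = (9 - 1*(-6)² - 13*(-6))*(-13 + √103) = (9 - 1*36 + 78)*(-13 + √103) = (9 - 36 + 78)*(-13 + √103) = 51*(-13 + √103) = -663 + 51*√103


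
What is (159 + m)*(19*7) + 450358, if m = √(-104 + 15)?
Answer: 471505 + 133*I*√89 ≈ 4.7151e+5 + 1254.7*I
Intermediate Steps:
m = I*√89 (m = √(-89) = I*√89 ≈ 9.434*I)
(159 + m)*(19*7) + 450358 = (159 + I*√89)*(19*7) + 450358 = (159 + I*√89)*133 + 450358 = (21147 + 133*I*√89) + 450358 = 471505 + 133*I*√89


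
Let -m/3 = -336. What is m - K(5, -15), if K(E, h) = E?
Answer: 1003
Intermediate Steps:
m = 1008 (m = -3*(-336) = 1008)
m - K(5, -15) = 1008 - 1*5 = 1008 - 5 = 1003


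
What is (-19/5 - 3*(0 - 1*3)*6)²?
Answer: 63001/25 ≈ 2520.0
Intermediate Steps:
(-19/5 - 3*(0 - 1*3)*6)² = (-19*⅕ - 3*(0 - 3)*6)² = (-19/5 - 3*(-3)*6)² = (-19/5 + 9*6)² = (-19/5 + 54)² = (251/5)² = 63001/25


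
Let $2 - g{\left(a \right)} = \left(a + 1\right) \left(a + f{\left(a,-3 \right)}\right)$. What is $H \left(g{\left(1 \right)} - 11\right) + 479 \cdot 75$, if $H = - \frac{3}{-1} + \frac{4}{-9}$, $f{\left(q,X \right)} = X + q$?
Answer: $\frac{323164}{9} \approx 35907.0$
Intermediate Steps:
$H = \frac{23}{9}$ ($H = \left(-3\right) \left(-1\right) + 4 \left(- \frac{1}{9}\right) = 3 - \frac{4}{9} = \frac{23}{9} \approx 2.5556$)
$g{\left(a \right)} = 2 - \left(1 + a\right) \left(-3 + 2 a\right)$ ($g{\left(a \right)} = 2 - \left(a + 1\right) \left(a + \left(-3 + a\right)\right) = 2 - \left(1 + a\right) \left(-3 + 2 a\right)$)
$H \left(g{\left(1 \right)} - 11\right) + 479 \cdot 75 = \frac{23 \left(\left(5 + 1 - 2 \cdot 1^{2}\right) - 11\right)}{9} + 479 \cdot 75 = \frac{23 \left(\left(5 + 1 - 2\right) - 11\right)}{9} + 35925 = \frac{23 \left(4 - 11\right)}{9} + 35925 = \frac{23}{9} \left(-7\right) + 35925 = - \frac{161}{9} + 35925 = \frac{323164}{9}$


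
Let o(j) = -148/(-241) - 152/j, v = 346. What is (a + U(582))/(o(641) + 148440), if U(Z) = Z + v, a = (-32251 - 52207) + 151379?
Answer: 551651651/1206906204 ≈ 0.45708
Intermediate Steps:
a = 66921 (a = -84458 + 151379 = 66921)
U(Z) = 346 + Z (U(Z) = Z + 346 = 346 + Z)
o(j) = 148/241 - 152/j (o(j) = -148*(-1/241) - 152/j = 148/241 - 152/j)
(a + U(582))/(o(641) + 148440) = (66921 + (346 + 582))/((148/241 - 152/641) + 148440) = (66921 + 928)/((148/241 - 152*1/641) + 148440) = 67849/((148/241 - 152/641) + 148440) = 67849/(58236/154481 + 148440) = 67849/(22931217876/154481) = 67849*(154481/22931217876) = 551651651/1206906204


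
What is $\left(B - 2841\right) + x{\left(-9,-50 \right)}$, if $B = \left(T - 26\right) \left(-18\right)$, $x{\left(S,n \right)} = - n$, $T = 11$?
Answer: $-2521$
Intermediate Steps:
$B = 270$ ($B = \left(11 - 26\right) \left(-18\right) = \left(-15\right) \left(-18\right) = 270$)
$\left(B - 2841\right) + x{\left(-9,-50 \right)} = \left(270 - 2841\right) - -50 = -2571 + 50 = -2521$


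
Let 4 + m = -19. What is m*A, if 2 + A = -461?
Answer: 10649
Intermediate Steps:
A = -463 (A = -2 - 461 = -463)
m = -23 (m = -4 - 19 = -23)
m*A = -23*(-463) = 10649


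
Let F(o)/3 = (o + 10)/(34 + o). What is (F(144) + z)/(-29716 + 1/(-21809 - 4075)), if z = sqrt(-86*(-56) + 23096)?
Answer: -5979204/68456036105 - 51768*sqrt(6978)/769168945 ≈ -0.0057095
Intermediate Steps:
F(o) = 3*(10 + o)/(34 + o) (F(o) = 3*((o + 10)/(34 + o)) = 3*((10 + o)/(34 + o)) = 3*(10 + o)/(34 + o))
z = 2*sqrt(6978) (z = sqrt(4816 + 23096) = sqrt(27912) = 2*sqrt(6978) ≈ 167.07)
(F(144) + z)/(-29716 + 1/(-21809 - 4075)) = (3*(10 + 144)/(34 + 144) + 2*sqrt(6978))/(-29716 + 1/(-21809 - 4075)) = (3*154/178 + 2*sqrt(6978))/(-29716 + 1/(-25884)) = (3*(1/178)*154 + 2*sqrt(6978))/(-29716 - 1/25884) = (231/89 + 2*sqrt(6978))/(-769168945/25884) = (231/89 + 2*sqrt(6978))*(-25884/769168945) = -5979204/68456036105 - 51768*sqrt(6978)/769168945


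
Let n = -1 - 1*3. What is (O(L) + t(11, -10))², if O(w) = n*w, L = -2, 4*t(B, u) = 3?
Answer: 1225/16 ≈ 76.563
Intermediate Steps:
t(B, u) = ¾ (t(B, u) = (¼)*3 = ¾)
n = -4 (n = -1 - 3 = -4)
O(w) = -4*w
(O(L) + t(11, -10))² = (-4*(-2) + ¾)² = (8 + ¾)² = (35/4)² = 1225/16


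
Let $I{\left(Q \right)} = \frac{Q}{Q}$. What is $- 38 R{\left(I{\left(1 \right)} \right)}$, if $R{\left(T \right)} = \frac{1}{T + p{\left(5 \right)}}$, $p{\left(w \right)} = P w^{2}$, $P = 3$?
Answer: $- \frac{1}{2} \approx -0.5$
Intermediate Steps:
$p{\left(w \right)} = 3 w^{2}$
$I{\left(Q \right)} = 1$
$R{\left(T \right)} = \frac{1}{75 + T}$ ($R{\left(T \right)} = \frac{1}{T + 3 \cdot 5^{2}} = \frac{1}{T + 3 \cdot 25} = \frac{1}{T + 75} = \frac{1}{75 + T}$)
$- 38 R{\left(I{\left(1 \right)} \right)} = - \frac{38}{75 + 1} = - \frac{38}{76} = \left(-38\right) \frac{1}{76} = - \frac{1}{2}$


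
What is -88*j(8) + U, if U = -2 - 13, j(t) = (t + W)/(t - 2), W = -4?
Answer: -221/3 ≈ -73.667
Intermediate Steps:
j(t) = (-4 + t)/(-2 + t) (j(t) = (t - 4)/(t - 2) = (-4 + t)/(-2 + t))
U = -15
-88*j(8) + U = -88*(-4 + 8)/(-2 + 8) - 15 = -88*4/6 - 15 = -44*4/3 - 15 = -88*2/3 - 15 = -176/3 - 15 = -221/3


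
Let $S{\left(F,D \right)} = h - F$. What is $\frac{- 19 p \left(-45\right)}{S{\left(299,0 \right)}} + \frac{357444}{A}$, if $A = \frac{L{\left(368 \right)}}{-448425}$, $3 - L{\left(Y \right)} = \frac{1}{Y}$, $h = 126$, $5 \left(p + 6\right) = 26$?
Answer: $- \frac{10204500470610348}{190819} \approx -5.3477 \cdot 10^{10}$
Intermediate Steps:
$p = - \frac{4}{5}$ ($p = -6 + \frac{1}{5} \cdot 26 = -6 + \frac{26}{5} = - \frac{4}{5} \approx -0.8$)
$L{\left(Y \right)} = 3 - \frac{1}{Y}$
$S{\left(F,D \right)} = 126 - F$
$A = - \frac{1103}{165020400}$ ($A = \frac{3 - \frac{1}{368}}{-448425} = \left(3 - \frac{1}{368}\right) \left(- \frac{1}{448425}\right) = \frac{1103}{368} \left(- \frac{1}{448425}\right) = - \frac{1103}{165020400} \approx -6.684 \cdot 10^{-6}$)
$\frac{- 19 p \left(-45\right)}{S{\left(299,0 \right)}} + \frac{357444}{A} = \frac{\left(-19\right) \left(- \frac{4}{5}\right) \left(-45\right)}{126 - 299} + \frac{357444}{- \frac{1103}{165020400}} = \frac{\frac{76}{5} \left(-45\right)}{126 - 299} + 357444 \left(- \frac{165020400}{1103}\right) = - \frac{684}{-173} - \frac{58985551857600}{1103} = \left(-684\right) \left(- \frac{1}{173}\right) - \frac{58985551857600}{1103} = \frac{684}{173} - \frac{58985551857600}{1103} = - \frac{10204500470610348}{190819}$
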